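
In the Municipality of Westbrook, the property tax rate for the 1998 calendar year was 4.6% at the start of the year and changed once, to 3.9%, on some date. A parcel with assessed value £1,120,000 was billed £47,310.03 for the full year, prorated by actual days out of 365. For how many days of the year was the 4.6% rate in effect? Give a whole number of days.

Let d = days at the first rate; then 365 − d days at the second rate.
£1,120,000 × [4.6%·d + 3.9%·(365−d)] / 365 = £47,310.03
Solving gives d = 169, so the new rate took effect on June 19, 1998.

169 days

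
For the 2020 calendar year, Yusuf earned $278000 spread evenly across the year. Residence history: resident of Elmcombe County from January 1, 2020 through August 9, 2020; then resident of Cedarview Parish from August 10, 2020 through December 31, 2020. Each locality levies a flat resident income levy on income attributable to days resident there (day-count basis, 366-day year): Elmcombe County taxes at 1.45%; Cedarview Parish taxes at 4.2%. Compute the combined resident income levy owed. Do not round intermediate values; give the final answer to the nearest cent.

$7038.87

Elmcombe County, January 1 – August 9, 2020: 222 days → $278000 × 1.45% × 222/366 = $2445.0328
Cedarview Parish, August 10 – December 31, 2020: 144 days → $278000 × 4.2% × 144/366 = $4593.8361
Total = $7038.8689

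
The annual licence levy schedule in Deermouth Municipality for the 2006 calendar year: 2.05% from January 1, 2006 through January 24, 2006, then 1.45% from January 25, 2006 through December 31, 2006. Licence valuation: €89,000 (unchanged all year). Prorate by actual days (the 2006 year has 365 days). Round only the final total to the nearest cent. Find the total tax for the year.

€1,325.61

January 1 – January 24, 2006: 24 days at 2.05% → €89,000 × 2.05% × 24/365 = €119.9671
January 25 – December 31, 2006: 341 days at 1.45% → €89,000 × 1.45% × 341/365 = €1,205.6452
Total = €1,325.6123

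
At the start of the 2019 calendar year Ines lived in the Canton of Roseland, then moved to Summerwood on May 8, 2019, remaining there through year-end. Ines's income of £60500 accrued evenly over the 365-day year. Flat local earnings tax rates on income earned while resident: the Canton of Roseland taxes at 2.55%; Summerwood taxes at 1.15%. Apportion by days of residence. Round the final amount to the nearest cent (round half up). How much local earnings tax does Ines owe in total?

£990.46

The Canton of Roseland, January 1 – May 7, 2019: 127 days → £60500 × 2.55% × 127/365 = £536.7925
Summerwood, May 8 – December 31, 2019: 238 days → £60500 × 1.15% × 238/365 = £453.6671
Total = £990.4596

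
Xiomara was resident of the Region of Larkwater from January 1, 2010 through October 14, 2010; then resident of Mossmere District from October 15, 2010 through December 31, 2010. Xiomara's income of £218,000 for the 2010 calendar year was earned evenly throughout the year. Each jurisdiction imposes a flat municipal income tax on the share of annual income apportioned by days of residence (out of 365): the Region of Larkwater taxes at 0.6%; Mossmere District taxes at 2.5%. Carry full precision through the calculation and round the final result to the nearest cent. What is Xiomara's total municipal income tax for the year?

£2,193.14

The Region of Larkwater, January 1 – October 14, 2010: 287 days → £218,000 × 0.6% × 287/365 = £1,028.4822
Mossmere District, October 15 – December 31, 2010: 78 days → £218,000 × 2.5% × 78/365 = £1,164.6575
Total = £2,193.1397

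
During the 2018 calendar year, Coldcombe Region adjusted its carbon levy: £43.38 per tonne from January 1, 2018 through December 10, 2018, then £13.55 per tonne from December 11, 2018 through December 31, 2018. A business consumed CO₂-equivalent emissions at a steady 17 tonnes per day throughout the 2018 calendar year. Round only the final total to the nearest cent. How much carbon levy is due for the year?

January 1 – December 10, 2018: 344 days × 17 tonnes/day = 5,848 tonnes at £43.38/tonne → £253686.24
December 11 – December 31, 2018: 21 days × 17 tonnes/day = 357 tonnes at £13.55/tonne → £4837.35

£258523.59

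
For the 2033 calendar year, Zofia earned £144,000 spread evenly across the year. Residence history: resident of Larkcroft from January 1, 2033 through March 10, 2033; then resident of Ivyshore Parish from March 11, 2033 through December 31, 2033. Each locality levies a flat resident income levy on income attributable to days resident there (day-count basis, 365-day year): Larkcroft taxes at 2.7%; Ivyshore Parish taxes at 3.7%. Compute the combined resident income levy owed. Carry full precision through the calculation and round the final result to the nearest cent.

Larkcroft, January 1 – March 10, 2033: 69 days → £144,000 × 2.7% × 69/365 = £734.9918
Ivyshore Parish, March 11 – December 31, 2033: 296 days → £144,000 × 3.7% × 296/365 = £4,320.7890
Total = £5,055.7808

£5,055.78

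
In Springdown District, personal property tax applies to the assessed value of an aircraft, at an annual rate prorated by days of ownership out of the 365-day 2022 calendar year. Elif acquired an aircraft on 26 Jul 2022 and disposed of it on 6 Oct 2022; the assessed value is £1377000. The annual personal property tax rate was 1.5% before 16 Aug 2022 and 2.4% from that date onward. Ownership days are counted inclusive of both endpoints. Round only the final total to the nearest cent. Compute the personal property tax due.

26 Jul – 15 Aug 2022: 21 days at 1.5% → £1377000 × 1.5% × 21/365 = £1188.3699
16 Aug – 6 Oct 2022: 52 days at 2.4% → £1377000 × 2.4% × 52/365 = £4708.2082
Total = £5896.5781

£5896.58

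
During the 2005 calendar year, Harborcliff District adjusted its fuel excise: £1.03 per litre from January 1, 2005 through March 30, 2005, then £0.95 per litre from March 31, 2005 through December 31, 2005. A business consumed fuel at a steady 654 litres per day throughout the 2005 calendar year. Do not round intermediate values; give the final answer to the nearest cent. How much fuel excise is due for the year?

£231430.98

January 1 – March 30, 2005: 89 days × 654 litres/day = 58,206 litres at £1.03/litre → £59952.18
March 31 – December 31, 2005: 276 days × 654 litres/day = 180,504 litres at £0.95/litre → £171478.80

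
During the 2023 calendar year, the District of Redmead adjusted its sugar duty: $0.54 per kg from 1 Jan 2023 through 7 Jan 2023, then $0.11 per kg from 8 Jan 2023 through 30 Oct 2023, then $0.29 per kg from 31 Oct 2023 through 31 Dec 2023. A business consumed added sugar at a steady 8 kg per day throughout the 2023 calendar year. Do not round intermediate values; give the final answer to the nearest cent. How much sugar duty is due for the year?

1 Jan – 7 Jan 2023: 7 days × 8 kg/day = 56 kg at $0.54/kg → $30.24
8 Jan – 30 Oct 2023: 296 days × 8 kg/day = 2,368 kg at $0.11/kg → $260.48
31 Oct – 31 Dec 2023: 62 days × 8 kg/day = 496 kg at $0.29/kg → $143.84

$434.56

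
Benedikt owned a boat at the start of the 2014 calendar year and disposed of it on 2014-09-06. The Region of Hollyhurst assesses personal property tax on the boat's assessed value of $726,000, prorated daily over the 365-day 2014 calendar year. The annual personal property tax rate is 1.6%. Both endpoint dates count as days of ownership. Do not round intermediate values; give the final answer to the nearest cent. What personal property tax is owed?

$7,924.34

Days held (2014-01-01 to 2014-09-06): 249 out of 365
Tax = $726,000 × 1.6% × 249/365 = $7,924.3397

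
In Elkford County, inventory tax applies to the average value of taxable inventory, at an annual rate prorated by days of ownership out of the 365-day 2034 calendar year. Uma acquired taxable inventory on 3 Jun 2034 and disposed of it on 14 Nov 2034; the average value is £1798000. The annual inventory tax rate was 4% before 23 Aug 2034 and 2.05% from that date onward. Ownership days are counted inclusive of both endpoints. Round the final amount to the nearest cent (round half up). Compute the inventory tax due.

£24442.95

3 Jun – 22 Aug 2034: 81 days at 4% → £1798000 × 4% × 81/365 = £15960.3288
23 Aug – 14 Nov 2034: 84 days at 2.05% → £1798000 × 2.05% × 84/365 = £8482.6192
Total = £24442.9479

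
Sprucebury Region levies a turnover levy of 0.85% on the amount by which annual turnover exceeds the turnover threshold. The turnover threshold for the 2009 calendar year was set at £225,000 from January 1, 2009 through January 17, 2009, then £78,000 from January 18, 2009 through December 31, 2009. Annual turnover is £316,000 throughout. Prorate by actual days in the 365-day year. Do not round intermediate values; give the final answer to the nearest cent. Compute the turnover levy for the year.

£1,964.80

January 1 – January 17, 2009: 17 days, exemption £225,000 → (£316,000 − £225,000) × 0.85% × 17/365 = £36.0260
January 18 – December 31, 2009: 348 days, exemption £78,000 → (£316,000 − £78,000) × 0.85% × 348/365 = £1,928.7781
Total = £1,964.8041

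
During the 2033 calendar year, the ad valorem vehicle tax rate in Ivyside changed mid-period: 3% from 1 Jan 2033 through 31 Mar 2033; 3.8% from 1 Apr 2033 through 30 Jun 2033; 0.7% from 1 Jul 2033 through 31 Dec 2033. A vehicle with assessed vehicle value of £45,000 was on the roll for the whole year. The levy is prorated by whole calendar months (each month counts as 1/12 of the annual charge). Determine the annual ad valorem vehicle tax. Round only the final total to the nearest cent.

£922.50

1 Jan – 31 Mar 2033: 3 months at 3% → £45,000 × 3% × 3/12 = £337.5000
1 Apr – 30 Jun 2033: 3 months at 3.8% → £45,000 × 3.8% × 3/12 = £427.5000
1 Jul – 31 Dec 2033: 6 months at 0.7% → £45,000 × 0.7% × 6/12 = £157.5000
Total = £922.5000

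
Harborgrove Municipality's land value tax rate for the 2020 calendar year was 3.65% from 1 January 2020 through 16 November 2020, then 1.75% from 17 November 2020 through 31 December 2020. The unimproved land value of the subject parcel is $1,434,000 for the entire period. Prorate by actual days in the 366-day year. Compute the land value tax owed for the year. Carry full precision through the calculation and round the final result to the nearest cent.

1 January – 16 November 2020: 321 days at 3.65% → $1,434,000 × 3.65% × 321/366 = $45,905.6311
17 November – 31 December 2020: 45 days at 1.75% → $1,434,000 × 1.75% × 45/366 = $3,085.4508
Total = $48,991.0820

$48,991.08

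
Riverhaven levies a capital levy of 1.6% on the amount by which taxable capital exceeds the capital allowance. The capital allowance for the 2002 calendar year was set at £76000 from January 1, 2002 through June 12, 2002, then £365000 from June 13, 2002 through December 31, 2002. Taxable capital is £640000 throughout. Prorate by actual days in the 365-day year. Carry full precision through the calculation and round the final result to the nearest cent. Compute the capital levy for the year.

January 1 – June 12, 2002: 163 days, exemption £76000 → (£640000 − £76000) × 1.6% × 163/365 = £4029.8959
June 13 – December 31, 2002: 202 days, exemption £365000 → (£640000 − £365000) × 1.6% × 202/365 = £2435.0685
Total = £6464.9644

£6464.96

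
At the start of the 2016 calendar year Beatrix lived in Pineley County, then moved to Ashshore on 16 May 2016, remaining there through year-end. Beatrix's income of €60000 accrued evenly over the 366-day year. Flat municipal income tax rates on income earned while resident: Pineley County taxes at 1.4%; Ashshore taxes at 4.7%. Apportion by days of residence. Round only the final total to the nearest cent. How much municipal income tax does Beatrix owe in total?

Pineley County, 1 Jan – 15 May 2016: 136 days → €60000 × 1.4% × 136/366 = €312.1311
Ashshore, 16 May – 31 Dec 2016: 230 days → €60000 × 4.7% × 230/366 = €1772.1311
Total = €2084.2623

€2084.26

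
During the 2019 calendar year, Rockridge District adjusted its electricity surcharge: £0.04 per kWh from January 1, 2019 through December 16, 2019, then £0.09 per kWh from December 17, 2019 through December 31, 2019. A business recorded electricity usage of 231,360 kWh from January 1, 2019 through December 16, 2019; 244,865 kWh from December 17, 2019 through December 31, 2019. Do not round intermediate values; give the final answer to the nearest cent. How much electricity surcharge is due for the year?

January 1 – December 16, 2019: 231,360 kWh at £0.04/kWh → £9254.40
December 17 – December 31, 2019: 244,865 kWh at £0.09/kWh → £22037.85

£31292.25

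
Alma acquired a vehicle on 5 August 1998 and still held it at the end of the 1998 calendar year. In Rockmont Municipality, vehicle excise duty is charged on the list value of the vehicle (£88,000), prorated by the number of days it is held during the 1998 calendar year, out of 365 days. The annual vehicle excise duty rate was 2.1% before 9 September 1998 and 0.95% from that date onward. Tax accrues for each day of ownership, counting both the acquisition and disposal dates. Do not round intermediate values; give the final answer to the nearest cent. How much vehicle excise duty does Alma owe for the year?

£438.31

5 August – 8 September 1998: 35 days at 2.1% → £88,000 × 2.1% × 35/365 = £177.2055
9 September – 31 December 1998: 114 days at 0.95% → £88,000 × 0.95% × 114/365 = £261.1068
Total = £438.3123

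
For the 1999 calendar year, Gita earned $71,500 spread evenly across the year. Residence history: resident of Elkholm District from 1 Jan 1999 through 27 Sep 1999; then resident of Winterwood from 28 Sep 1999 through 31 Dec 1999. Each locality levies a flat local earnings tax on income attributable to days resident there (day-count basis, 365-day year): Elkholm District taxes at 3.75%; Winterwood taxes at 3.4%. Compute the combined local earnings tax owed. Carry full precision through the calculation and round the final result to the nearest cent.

Elkholm District, 1 Jan – 27 Sep 1999: 270 days → $71,500 × 3.75% × 270/365 = $1,983.3904
Winterwood, 28 Sep – 31 Dec 1999: 95 days → $71,500 × 3.4% × 95/365 = $632.7260
Total = $2,616.1164

$2,616.12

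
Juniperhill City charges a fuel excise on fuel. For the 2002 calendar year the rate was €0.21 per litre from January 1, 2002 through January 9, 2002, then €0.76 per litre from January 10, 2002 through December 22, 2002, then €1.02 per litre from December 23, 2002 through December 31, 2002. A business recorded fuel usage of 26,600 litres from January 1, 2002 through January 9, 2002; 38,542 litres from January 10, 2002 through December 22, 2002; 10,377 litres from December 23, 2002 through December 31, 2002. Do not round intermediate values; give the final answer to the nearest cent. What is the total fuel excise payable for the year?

€45462.46

January 1 – January 9, 2002: 26,600 litres at €0.21/litre → €5586.00
January 10 – December 22, 2002: 38,542 litres at €0.76/litre → €29291.92
December 23 – December 31, 2002: 10,377 litres at €1.02/litre → €10584.54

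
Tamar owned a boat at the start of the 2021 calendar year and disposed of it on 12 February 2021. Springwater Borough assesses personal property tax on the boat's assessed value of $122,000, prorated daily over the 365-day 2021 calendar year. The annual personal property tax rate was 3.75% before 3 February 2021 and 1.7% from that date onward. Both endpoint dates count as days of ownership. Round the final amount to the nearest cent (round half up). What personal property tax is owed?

1 January – 2 February 2021: 33 days at 3.75% → $122,000 × 3.75% × 33/365 = $413.6301
3 February – 12 February 2021: 10 days at 1.7% → $122,000 × 1.7% × 10/365 = $56.8219
Total = $470.4521

$470.45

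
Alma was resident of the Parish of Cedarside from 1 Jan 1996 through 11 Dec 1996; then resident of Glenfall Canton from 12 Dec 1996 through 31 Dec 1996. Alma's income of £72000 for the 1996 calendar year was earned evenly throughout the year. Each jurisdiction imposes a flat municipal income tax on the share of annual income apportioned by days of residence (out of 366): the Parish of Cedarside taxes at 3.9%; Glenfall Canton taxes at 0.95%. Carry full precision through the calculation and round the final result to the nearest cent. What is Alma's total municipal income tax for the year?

£2691.93

The Parish of Cedarside, 1 Jan – 11 Dec 1996: 346 days → £72000 × 3.9% × 346/366 = £2654.5574
Glenfall Canton, 12 Dec – 31 Dec 1996: 20 days → £72000 × 0.95% × 20/366 = £37.3770
Total = £2691.9344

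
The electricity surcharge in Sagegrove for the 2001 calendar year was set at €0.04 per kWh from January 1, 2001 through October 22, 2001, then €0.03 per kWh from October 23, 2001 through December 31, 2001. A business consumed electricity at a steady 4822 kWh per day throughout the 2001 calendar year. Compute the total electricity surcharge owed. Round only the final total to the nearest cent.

€67,025.80

January 1 – October 22, 2001: 295 days × 4822 kWh/day = 1,422,490 kWh at €0.04/kWh → €56,899.60
October 23 – December 31, 2001: 70 days × 4822 kWh/day = 337,540 kWh at €0.03/kWh → €10,126.20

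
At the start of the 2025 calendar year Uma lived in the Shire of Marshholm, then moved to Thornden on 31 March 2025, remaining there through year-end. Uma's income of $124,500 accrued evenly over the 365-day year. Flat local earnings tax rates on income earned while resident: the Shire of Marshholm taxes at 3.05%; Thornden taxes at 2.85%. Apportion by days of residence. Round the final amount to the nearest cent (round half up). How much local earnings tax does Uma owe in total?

The Shire of Marshholm, 1 January – 30 March 2025: 89 days → $124,500 × 3.05% × 89/365 = $925.9048
Thornden, 31 March – 31 December 2025: 276 days → $124,500 × 2.85% × 276/365 = $2,683.0603
Total = $3,608.9651

$3,608.97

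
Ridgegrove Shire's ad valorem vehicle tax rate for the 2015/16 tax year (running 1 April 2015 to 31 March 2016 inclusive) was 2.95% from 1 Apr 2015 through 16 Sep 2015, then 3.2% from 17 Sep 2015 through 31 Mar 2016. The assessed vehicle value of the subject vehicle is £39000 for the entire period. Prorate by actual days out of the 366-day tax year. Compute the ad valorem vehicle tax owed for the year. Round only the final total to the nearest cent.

£1202.98

1 Apr – 16 Sep 2015: 169 days at 2.95% → £39000 × 2.95% × 169/366 = £531.2418
17 Sep 2015 – 31 Mar 2016: 197 days at 3.2% → £39000 × 3.2% × 197/366 = £671.7377
Total = £1202.9795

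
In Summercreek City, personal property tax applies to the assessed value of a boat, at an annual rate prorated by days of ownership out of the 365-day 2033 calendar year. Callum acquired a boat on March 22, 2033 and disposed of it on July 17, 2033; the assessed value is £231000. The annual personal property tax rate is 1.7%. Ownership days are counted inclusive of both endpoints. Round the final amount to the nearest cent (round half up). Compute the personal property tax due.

£1269.55

Days held (March 22 – July 17, 2033): 118 out of 365
Tax = £231000 × 1.7% × 118/365 = £1269.5507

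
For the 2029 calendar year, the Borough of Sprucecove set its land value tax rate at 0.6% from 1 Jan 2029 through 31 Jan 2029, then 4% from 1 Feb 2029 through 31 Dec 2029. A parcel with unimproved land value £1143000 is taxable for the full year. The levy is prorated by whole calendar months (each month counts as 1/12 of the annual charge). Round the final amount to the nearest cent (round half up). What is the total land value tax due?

£42481.50

1 Jan – 31 Jan 2029: 1 month at 0.6% → £1143000 × 0.6% × 1/12 = £571.5000
1 Feb – 31 Dec 2029: 11 months at 4% → £1143000 × 4% × 11/12 = £41910.0000
Total = £42481.5000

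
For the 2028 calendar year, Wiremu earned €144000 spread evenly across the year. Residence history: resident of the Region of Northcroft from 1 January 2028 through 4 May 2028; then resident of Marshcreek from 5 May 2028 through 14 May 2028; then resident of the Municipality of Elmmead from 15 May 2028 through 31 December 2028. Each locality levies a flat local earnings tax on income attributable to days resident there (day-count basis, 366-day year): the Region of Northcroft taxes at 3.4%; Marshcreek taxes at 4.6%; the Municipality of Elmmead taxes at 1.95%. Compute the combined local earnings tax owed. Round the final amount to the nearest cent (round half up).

€3625.38

The Region of Northcroft, 1 January – 4 May 2028: 125 days → €144000 × 3.4% × 125/366 = €1672.1311
Marshcreek, 5 May – 14 May 2028: 10 days → €144000 × 4.6% × 10/366 = €180.9836
The Municipality of Elmmead, 15 May – 31 December 2028: 231 days → €144000 × 1.95% × 231/366 = €1772.2623
Total = €3625.3770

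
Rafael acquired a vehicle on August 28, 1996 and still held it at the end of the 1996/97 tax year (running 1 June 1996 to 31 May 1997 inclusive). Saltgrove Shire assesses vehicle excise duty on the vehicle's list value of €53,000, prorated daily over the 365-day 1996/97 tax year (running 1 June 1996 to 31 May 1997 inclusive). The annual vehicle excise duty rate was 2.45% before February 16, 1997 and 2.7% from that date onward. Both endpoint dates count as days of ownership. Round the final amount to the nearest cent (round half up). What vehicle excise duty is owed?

August 28, 1996 – February 15, 1997: 172 days at 2.45% → €53,000 × 2.45% × 172/365 = €611.8959
February 16 – May 31, 1997: 105 days at 2.7% → €53,000 × 2.7% × 105/365 = €411.6575
Total = €1,023.5534

€1,023.55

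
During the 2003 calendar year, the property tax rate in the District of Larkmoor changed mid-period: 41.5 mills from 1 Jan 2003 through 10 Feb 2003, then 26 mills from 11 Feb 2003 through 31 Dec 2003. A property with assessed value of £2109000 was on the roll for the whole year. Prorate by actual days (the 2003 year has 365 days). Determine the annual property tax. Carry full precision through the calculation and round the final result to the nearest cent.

1 Jan – 10 Feb 2003: 41 days at 41.5 mills → £2109000 × 4.15% × 41/365 = £9831.4068
11 Feb – 31 Dec 2003: 324 days at 26 mills → £2109000 × 2.6% × 324/365 = £48674.5644
Total = £58505.9712

£58505.97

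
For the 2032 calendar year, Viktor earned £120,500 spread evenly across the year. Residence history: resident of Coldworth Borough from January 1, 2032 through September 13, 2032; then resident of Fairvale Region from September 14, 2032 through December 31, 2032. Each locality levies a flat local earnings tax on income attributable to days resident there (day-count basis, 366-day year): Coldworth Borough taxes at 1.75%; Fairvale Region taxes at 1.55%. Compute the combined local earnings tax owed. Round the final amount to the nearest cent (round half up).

Coldworth Borough, January 1 – September 13, 2032: 257 days → £120,500 × 1.75% × 257/366 = £1,480.7343
Fairvale Region, September 14 – December 31, 2032: 109 days → £120,500 × 1.55% × 109/366 = £556.2425
Total = £2,036.9768

£2,036.98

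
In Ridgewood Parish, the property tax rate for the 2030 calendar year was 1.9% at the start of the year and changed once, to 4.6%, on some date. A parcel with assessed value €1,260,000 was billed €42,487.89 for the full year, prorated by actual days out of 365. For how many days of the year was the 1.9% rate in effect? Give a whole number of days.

Let d = days at the first rate; then 365 − d days at the second rate.
€1,260,000 × [1.9%·d + 4.6%·(365−d)] / 365 = €42,487.89
Solving gives d = 166, so the new rate took effect on June 16, 2030.

166 days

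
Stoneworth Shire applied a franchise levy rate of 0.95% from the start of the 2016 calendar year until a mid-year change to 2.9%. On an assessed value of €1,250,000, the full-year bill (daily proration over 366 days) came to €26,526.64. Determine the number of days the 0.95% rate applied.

146 days

Let d = days at the first rate; then 366 − d days at the second rate.
€1,250,000 × [0.95%·d + 2.9%·(366−d)] / 366 = €26,526.64
Solving gives d = 146, so the new rate took effect on 26 May 2016.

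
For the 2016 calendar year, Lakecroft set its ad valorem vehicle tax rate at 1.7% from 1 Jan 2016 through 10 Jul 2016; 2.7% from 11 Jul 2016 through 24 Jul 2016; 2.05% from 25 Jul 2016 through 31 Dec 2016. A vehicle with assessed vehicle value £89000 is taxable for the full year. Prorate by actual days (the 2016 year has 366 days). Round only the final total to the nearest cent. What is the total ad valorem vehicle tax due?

£1683.22

1 Jan – 10 Jul 2016: 192 days at 1.7% → £89000 × 1.7% × 192/366 = £793.7049
11 Jul – 24 Jul 2016: 14 days at 2.7% → £89000 × 2.7% × 14/366 = £91.9180
25 Jul – 31 Dec 2016: 160 days at 2.05% → £89000 × 2.05% × 160/366 = £797.5956
Total = £1683.2186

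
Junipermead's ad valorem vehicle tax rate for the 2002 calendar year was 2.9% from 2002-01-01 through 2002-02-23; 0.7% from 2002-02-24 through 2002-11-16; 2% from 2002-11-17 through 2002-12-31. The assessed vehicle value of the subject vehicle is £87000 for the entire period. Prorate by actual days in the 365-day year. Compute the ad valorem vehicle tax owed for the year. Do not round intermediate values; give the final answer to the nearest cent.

£1031.61

2002-01-01 to 2002-02-23: 54 days at 2.9% → £87000 × 2.9% × 54/365 = £373.2658
2002-02-24 to 2002-11-16: 266 days at 0.7% → £87000 × 0.7% × 266/365 = £443.8192
2002-11-17 to 2002-12-31: 45 days at 2% → £87000 × 2% × 45/365 = £214.5205
Total = £1031.6055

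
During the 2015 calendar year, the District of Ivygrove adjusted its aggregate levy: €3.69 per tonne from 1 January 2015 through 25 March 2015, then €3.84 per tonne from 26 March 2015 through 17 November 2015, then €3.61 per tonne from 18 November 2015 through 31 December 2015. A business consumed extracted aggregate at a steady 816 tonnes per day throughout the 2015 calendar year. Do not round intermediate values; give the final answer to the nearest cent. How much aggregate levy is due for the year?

€1125166.08

1 January – 25 March 2015: 84 days × 816 tonnes/day = 68,544 tonnes at €3.69/tonne → €252927.36
26 March – 17 November 2015: 237 days × 816 tonnes/day = 193,392 tonnes at €3.84/tonne → €742625.28
18 November – 31 December 2015: 44 days × 816 tonnes/day = 35,904 tonnes at €3.61/tonne → €129613.44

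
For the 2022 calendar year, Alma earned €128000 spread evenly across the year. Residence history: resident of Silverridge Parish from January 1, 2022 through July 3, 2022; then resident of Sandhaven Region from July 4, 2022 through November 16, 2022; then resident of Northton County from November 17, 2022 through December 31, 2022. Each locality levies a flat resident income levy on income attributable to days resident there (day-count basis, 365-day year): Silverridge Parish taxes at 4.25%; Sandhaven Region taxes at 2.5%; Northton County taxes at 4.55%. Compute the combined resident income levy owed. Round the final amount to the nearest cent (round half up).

Silverridge Parish, January 1 – July 3, 2022: 184 days → €128000 × 4.25% × 184/365 = €2742.3562
Sandhaven Region, July 4 – November 16, 2022: 136 days → €128000 × 2.5% × 136/365 = €1192.3288
Northton County, November 17 – December 31, 2022: 45 days → €128000 × 4.55% × 45/365 = €718.0274
Total = €4652.7123

€4652.71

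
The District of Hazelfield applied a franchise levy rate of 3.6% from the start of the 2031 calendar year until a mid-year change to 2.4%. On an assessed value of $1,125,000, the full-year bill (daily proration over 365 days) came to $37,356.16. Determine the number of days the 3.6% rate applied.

280 days

Let d = days at the first rate; then 365 − d days at the second rate.
$1,125,000 × [3.6%·d + 2.4%·(365−d)] / 365 = $37,356.16
Solving gives d = 280, so the new rate took effect on October 8, 2031.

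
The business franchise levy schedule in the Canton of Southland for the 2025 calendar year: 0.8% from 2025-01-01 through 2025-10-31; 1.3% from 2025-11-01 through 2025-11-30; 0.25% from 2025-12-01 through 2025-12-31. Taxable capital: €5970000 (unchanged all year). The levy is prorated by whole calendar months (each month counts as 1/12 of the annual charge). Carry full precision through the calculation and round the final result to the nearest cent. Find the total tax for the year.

2025-01-01 to 2025-10-31: 10 months at 0.8% → €5970000 × 0.8% × 10/12 = €39800.0000
2025-11-01 to 2025-11-30: 1 month at 1.3% → €5970000 × 1.3% × 1/12 = €6467.5000
2025-12-01 to 2025-12-31: 1 month at 0.25% → €5970000 × 0.25% × 1/12 = €1243.7500
Total = €47511.2500

€47511.25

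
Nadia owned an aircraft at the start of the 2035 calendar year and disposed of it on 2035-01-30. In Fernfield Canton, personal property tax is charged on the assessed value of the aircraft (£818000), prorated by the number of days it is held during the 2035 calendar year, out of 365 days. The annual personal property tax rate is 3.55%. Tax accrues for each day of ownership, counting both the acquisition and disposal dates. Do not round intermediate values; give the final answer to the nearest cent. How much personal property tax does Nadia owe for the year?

£2386.77

Days held (2035-01-01 to 2035-01-30): 30 out of 365
Tax = £818000 × 3.55% × 30/365 = £2386.7671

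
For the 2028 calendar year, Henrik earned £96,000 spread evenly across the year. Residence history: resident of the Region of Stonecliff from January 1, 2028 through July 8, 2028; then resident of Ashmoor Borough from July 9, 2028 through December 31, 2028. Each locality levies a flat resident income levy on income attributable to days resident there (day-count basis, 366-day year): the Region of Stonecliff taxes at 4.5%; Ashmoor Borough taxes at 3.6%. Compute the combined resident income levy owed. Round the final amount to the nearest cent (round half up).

The Region of Stonecliff, January 1 – July 8, 2028: 190 days → £96,000 × 4.5% × 190/366 = £2,242.6230
Ashmoor Borough, July 9 – December 31, 2028: 176 days → £96,000 × 3.6% × 176/366 = £1,661.9016
Total = £3,904.5246

£3,904.52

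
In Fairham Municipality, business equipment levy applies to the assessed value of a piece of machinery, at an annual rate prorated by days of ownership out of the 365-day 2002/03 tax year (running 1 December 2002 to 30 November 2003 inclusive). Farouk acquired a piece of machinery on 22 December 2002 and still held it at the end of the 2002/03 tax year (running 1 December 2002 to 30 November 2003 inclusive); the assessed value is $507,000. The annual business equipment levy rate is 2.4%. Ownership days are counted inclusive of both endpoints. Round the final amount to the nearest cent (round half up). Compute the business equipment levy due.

$11,467.92

Days held (22 December 2002 – 30 November 2003): 344 out of 365
Tax = $507,000 × 2.4% × 344/365 = $11,467.9233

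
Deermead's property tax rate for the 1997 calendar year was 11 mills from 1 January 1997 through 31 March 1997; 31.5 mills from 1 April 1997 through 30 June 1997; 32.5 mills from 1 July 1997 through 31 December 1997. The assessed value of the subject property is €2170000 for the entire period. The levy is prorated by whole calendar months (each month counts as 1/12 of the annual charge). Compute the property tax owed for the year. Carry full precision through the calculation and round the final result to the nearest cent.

€58318.75

1 January – 31 March 1997: 3 months at 11 mills → €2170000 × 1.1% × 3/12 = €5967.5000
1 April – 30 June 1997: 3 months at 31.5 mills → €2170000 × 3.15% × 3/12 = €17088.7500
1 July – 31 December 1997: 6 months at 32.5 mills → €2170000 × 3.25% × 6/12 = €35262.5000
Total = €58318.7500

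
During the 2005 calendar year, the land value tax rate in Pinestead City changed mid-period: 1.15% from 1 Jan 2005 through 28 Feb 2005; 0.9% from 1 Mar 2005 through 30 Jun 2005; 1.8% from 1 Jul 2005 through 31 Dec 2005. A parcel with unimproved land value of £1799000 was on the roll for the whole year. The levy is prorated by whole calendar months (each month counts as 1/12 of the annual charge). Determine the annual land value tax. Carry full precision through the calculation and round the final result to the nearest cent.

1 Jan – 28 Feb 2005: 2 months at 1.15% → £1799000 × 1.15% × 2/12 = £3448.0833
1 Mar – 30 Jun 2005: 4 months at 0.9% → £1799000 × 0.9% × 4/12 = £5397.0000
1 Jul – 31 Dec 2005: 6 months at 1.8% → £1799000 × 1.8% × 6/12 = £16191.0000
Total = £25036.0833

£25036.08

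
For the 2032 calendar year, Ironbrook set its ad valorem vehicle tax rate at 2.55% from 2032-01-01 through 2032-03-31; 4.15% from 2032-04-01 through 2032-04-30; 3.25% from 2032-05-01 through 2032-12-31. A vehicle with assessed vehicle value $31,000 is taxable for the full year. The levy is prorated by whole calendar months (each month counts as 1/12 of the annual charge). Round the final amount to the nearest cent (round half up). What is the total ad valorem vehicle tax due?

2032-01-01 to 2032-03-31: 3 months at 2.55% → $31,000 × 2.55% × 3/12 = $197.6250
2032-04-01 to 2032-04-30: 1 month at 4.15% → $31,000 × 4.15% × 1/12 = $107.2083
2032-05-01 to 2032-12-31: 8 months at 3.25% → $31,000 × 3.25% × 8/12 = $671.6667
Total = $976.5000

$976.50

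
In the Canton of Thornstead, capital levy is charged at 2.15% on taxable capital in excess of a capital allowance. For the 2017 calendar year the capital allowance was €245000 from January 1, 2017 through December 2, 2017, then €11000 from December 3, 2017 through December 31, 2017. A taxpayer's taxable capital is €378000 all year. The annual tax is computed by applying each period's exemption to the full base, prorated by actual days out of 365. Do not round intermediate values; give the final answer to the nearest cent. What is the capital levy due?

January 1 – December 2, 2017: 336 days, exemption €245000 → (€378000 − €245000) × 2.15% × 336/365 = €2632.3068
December 3 – December 31, 2017: 29 days, exemption €11000 → (€378000 − €11000) × 2.15% × 29/365 = €626.9164
Total = €3259.2233

€3259.22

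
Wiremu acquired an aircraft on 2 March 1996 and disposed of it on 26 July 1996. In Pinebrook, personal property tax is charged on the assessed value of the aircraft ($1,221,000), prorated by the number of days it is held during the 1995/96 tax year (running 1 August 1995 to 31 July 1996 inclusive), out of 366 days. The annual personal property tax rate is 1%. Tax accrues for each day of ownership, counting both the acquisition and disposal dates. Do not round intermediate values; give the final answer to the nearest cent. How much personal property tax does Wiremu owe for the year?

Days held (2 March – 26 July 1996): 147 out of 366
Tax = $1,221,000 × 1% × 147/366 = $4,904.0164

$4,904.02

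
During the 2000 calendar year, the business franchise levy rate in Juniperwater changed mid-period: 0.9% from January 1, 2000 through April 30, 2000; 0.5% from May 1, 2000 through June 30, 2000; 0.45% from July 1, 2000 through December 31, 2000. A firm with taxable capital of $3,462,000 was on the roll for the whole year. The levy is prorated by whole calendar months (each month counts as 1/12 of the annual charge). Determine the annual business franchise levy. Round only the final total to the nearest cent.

$21,060.50

January 1 – April 30, 2000: 4 months at 0.9% → $3,462,000 × 0.9% × 4/12 = $10,386.0000
May 1 – June 30, 2000: 2 months at 0.5% → $3,462,000 × 0.5% × 2/12 = $2,885.0000
July 1 – December 31, 2000: 6 months at 0.45% → $3,462,000 × 0.45% × 6/12 = $7,789.5000
Total = $21,060.5000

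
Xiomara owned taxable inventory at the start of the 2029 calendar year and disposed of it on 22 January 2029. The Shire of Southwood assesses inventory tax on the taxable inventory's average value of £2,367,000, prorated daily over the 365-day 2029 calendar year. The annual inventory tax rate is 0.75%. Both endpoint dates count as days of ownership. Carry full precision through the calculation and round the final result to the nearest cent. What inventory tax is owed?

Days held (1 January – 22 January 2029): 22 out of 365
Tax = £2,367,000 × 0.75% × 22/365 = £1,070.0137

£1,070.01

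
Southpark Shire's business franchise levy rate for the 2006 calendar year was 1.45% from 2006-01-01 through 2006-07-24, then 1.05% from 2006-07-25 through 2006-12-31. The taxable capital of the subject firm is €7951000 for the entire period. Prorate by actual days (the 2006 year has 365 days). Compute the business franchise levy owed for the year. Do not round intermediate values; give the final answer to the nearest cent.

€101348.02

2006-01-01 to 2006-07-24: 205 days at 1.45% → €7951000 × 1.45% × 205/365 = €64751.6370
2006-07-25 to 2006-12-31: 160 days at 1.05% → €7951000 × 1.05% × 160/365 = €36596.3836
Total = €101348.0205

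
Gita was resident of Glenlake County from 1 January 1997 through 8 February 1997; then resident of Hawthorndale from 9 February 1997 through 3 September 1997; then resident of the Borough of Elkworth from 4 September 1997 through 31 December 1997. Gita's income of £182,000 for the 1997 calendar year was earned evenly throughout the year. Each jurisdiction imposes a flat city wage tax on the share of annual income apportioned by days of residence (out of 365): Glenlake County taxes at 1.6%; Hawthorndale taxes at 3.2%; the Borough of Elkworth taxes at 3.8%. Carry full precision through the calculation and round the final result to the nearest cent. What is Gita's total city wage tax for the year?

Glenlake County, 1 January – 8 February 1997: 39 days → £182,000 × 1.6% × 39/365 = £311.1452
Hawthorndale, 9 February – 3 September 1997: 207 days → £182,000 × 3.2% × 207/365 = £3,302.9260
The Borough of Elkworth, 4 September – 31 December 1997: 119 days → £182,000 × 3.8% × 119/365 = £2,254.8055
Total = £5,868.8767

£5,868.88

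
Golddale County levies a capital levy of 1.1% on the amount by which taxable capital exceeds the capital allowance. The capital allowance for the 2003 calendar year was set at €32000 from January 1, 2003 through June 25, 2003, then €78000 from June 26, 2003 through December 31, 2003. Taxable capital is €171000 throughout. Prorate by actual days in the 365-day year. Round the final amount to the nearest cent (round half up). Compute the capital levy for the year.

€1266.99

January 1 – June 25, 2003: 176 days, exemption €32000 → (€171000 − €32000) × 1.1% × 176/365 = €737.2712
June 26 – December 31, 2003: 189 days, exemption €78000 → (€171000 − €78000) × 1.1% × 189/365 = €529.7178
Total = €1266.9890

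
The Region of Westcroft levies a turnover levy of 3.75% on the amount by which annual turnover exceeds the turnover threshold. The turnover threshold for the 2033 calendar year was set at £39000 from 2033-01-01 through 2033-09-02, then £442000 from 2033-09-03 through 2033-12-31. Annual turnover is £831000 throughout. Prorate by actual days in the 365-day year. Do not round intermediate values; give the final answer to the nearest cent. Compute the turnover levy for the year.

2033-01-01 to 2033-09-02: 245 days, exemption £39000 → (£831000 − £39000) × 3.75% × 245/365 = £19935.6164
2033-09-03 to 2033-12-31: 120 days, exemption £442000 → (£831000 − £442000) × 3.75% × 120/365 = £4795.8904
Total = £24731.5068

£24731.51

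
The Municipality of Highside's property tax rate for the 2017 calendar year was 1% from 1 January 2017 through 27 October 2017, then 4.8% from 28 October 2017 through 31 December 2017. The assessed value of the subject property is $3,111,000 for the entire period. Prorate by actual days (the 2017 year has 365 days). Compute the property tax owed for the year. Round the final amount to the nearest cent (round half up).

$52,162.52

1 January – 27 October 2017: 300 days at 1% → $3,111,000 × 1% × 300/365 = $25,569.8630
28 October – 31 December 2017: 65 days at 4.8% → $3,111,000 × 4.8% × 65/365 = $26,592.6575
Total = $52,162.5205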